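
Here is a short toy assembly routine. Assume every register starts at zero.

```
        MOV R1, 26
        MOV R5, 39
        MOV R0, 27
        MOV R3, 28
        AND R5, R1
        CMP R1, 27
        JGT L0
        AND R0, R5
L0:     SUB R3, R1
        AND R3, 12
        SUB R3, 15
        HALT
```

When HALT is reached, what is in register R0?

R1=26
R5=39
R0=27
R3=28
R5=39&26=2
CMP R1, 27  (cmp 26,27)
JGT L0: not taken
R0=27&2=2
R3=28-26=2
R3=2&12=0
R3=0-15=-15
halt.

2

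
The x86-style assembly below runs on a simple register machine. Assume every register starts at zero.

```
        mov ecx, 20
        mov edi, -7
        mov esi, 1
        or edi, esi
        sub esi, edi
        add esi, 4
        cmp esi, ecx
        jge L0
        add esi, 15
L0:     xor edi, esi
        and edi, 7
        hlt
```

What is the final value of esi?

27

mov ecx, 20 → ecx=20
mov edi, -7 → edi=-7
mov esi, 1 → esi=1
or edi, esi → edi=(-7)|1=-7
sub esi, edi → esi=1-(-7)=8
add esi, 4 → esi=8+4=12
cmp esi, ecx  (cmp 12,20)
jge L0: not taken
add esi, 15 → esi=12+15=27
xor edi, esi → edi=(-7)^27=-30
and edi, 7 → edi=(-30)&7=2
halt.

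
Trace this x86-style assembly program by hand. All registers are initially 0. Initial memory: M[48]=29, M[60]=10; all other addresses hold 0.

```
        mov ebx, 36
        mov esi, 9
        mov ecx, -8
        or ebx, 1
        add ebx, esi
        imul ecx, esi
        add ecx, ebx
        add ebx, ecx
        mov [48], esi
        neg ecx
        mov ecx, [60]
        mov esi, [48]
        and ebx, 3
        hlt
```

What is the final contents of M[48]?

9

mov ebx, 36 → ebx=36
mov esi, 9 → esi=9
mov ecx, -8 → ecx=-8
or ebx, 1 → ebx=36|1=37
add ebx, esi → ebx=37+9=46
imul ecx, esi → ecx=(-8)*9=-72
add ecx, ebx → ecx=(-72)+46=-26
add ebx, ecx → ebx=46+(-26)=20
mov [48], esi → M[48]=9
neg ecx → ecx=-(-26)=26
mov ecx, [60] → ecx=M[60]=10
mov esi, [48] → esi=M[48]=9
and ebx, 3 → ebx=20&3=0
halt.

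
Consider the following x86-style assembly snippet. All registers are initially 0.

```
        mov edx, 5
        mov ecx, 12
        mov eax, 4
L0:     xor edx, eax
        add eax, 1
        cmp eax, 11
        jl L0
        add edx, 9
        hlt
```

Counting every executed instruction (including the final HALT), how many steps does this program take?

mov edx, 5 → edx=5
mov ecx, 12 → ecx=12
mov eax, 4 → eax=4
xor edx, eax → edx=5^4=1
add eax, 1 → eax=4+1=5
cmp eax, 11  (cmp 5,11)
jl L0: taken
xor edx, eax → edx=1^5=4
add eax, 1 → eax=5+1=6
cmp eax, 11  (cmp 6,11)
jl L0: taken
xor edx, eax → edx=4^6=2
add eax, 1 → eax=6+1=7
cmp eax, 11  (cmp 7,11)
jl L0: taken
xor edx, eax → edx=2^7=5
add eax, 1 → eax=7+1=8
cmp eax, 11  (cmp 8,11)
jl L0: taken
xor edx, eax → edx=5^8=13
add eax, 1 → eax=8+1=9
cmp eax, 11  (cmp 9,11)
jl L0: taken
xor edx, eax → edx=13^9=4
add eax, 1 → eax=9+1=10
cmp eax, 11  (cmp 10,11)
jl L0: taken
xor edx, eax → edx=4^10=14
add eax, 1 → eax=10+1=11
cmp eax, 11  (cmp 11,11)
jl L0: not taken
add edx, 9 → edx=14+9=23
halt.
Total executed instructions: 33.

33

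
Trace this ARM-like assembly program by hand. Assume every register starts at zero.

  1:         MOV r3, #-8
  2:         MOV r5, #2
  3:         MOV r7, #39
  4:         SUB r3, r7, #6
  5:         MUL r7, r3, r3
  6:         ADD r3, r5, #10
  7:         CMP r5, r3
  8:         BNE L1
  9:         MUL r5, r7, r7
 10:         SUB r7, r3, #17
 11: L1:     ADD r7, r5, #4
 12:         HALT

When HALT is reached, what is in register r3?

12

r3=-8
r5=2
r7=39
r3=39-6=33
r7=33*33=1089
r3=2+10=12
CMP r5, r3  (cmp 2,12)
BNE L1: taken
r7=2+4=6
halt.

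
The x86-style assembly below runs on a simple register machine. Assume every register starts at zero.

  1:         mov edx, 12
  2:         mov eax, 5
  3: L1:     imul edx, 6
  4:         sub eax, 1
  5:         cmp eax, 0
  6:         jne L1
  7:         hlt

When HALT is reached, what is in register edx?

93312

after mov edx, 12: edx=12
after mov eax, 5: eax=5
after imul edx, 6: edx=12*6=72
after sub eax, 1: eax=5-1=4
cmp eax, 0  (cmp 4,0)
jne L1: taken
after imul edx, 6: edx=72*6=432
after sub eax, 1: eax=4-1=3
cmp eax, 0  (cmp 3,0)
jne L1: taken
after imul edx, 6: edx=432*6=2592
after sub eax, 1: eax=3-1=2
cmp eax, 0  (cmp 2,0)
jne L1: taken
after imul edx, 6: edx=2592*6=15552
after sub eax, 1: eax=2-1=1
cmp eax, 0  (cmp 1,0)
jne L1: taken
after imul edx, 6: edx=15552*6=93312
after sub eax, 1: eax=1-1=0
cmp eax, 0  (cmp 0,0)
jne L1: not taken
halt.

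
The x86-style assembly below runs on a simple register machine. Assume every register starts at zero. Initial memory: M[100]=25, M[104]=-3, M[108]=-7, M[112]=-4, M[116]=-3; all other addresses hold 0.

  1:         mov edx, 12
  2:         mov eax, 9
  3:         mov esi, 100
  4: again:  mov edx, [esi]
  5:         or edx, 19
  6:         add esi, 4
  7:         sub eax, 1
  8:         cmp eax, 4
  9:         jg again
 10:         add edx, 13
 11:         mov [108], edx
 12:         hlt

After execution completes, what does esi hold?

mov edx, 12 → edx=12
mov eax, 9 → eax=9
mov esi, 100 → esi=100
mov edx, [esi] → edx=M[100]=25
or edx, 19 → edx=25|19=27
add esi, 4 → esi=100+4=104
sub eax, 1 → eax=9-1=8
cmp eax, 4  (cmp 8,4)
jg again: taken
mov edx, [esi] → edx=M[104]=-3
or edx, 19 → edx=(-3)|19=-1
add esi, 4 → esi=104+4=108
sub eax, 1 → eax=8-1=7
cmp eax, 4  (cmp 7,4)
jg again: taken
mov edx, [esi] → edx=M[108]=-7
or edx, 19 → edx=(-7)|19=-5
add esi, 4 → esi=108+4=112
sub eax, 1 → eax=7-1=6
cmp eax, 4  (cmp 6,4)
jg again: taken
mov edx, [esi] → edx=M[112]=-4
or edx, 19 → edx=(-4)|19=-1
add esi, 4 → esi=112+4=116
sub eax, 1 → eax=6-1=5
cmp eax, 4  (cmp 5,4)
jg again: taken
mov edx, [esi] → edx=M[116]=-3
or edx, 19 → edx=(-3)|19=-1
add esi, 4 → esi=116+4=120
sub eax, 1 → eax=5-1=4
cmp eax, 4  (cmp 4,4)
jg again: not taken
add edx, 13 → edx=(-1)+13=12
mov [108], edx → M[108]=12
halt.

120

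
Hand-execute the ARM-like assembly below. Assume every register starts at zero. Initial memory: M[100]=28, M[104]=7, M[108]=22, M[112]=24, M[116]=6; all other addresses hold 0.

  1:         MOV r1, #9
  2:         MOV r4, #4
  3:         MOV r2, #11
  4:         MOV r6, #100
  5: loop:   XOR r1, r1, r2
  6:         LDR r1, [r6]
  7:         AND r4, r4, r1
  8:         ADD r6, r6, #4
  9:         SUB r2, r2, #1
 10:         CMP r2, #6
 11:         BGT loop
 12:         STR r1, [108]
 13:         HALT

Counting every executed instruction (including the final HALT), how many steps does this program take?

41

after MOV r1, #9: r1=9
after MOV r4, #4: r4=4
after MOV r2, #11: r2=11
after MOV r6, #100: r6=100
after XOR r1, r1, r2: r1=9^11=2
after LDR r1, [r6]: r1=M[100]=28
after AND r4, r4, r1: r4=4&28=4
after ADD r6, r6, #4: r6=100+4=104
after SUB r2, r2, #1: r2=11-1=10
CMP r2, #6  (cmp 10,6)
BGT loop: taken
after XOR r1, r1, r2: r1=28^10=22
after LDR r1, [r6]: r1=M[104]=7
after AND r4, r4, r1: r4=4&7=4
after ADD r6, r6, #4: r6=104+4=108
after SUB r2, r2, #1: r2=10-1=9
CMP r2, #6  (cmp 9,6)
BGT loop: taken
after XOR r1, r1, r2: r1=7^9=14
after LDR r1, [r6]: r1=M[108]=22
after AND r4, r4, r1: r4=4&22=4
after ADD r6, r6, #4: r6=108+4=112
after SUB r2, r2, #1: r2=9-1=8
CMP r2, #6  (cmp 8,6)
BGT loop: taken
after XOR r1, r1, r2: r1=22^8=30
after LDR r1, [r6]: r1=M[112]=24
after AND r4, r4, r1: r4=4&24=0
after ADD r6, r6, #4: r6=112+4=116
after SUB r2, r2, #1: r2=8-1=7
CMP r2, #6  (cmp 7,6)
BGT loop: taken
after XOR r1, r1, r2: r1=24^7=31
after LDR r1, [r6]: r1=M[116]=6
after AND r4, r4, r1: r4=0&6=0
after ADD r6, r6, #4: r6=116+4=120
after SUB r2, r2, #1: r2=7-1=6
CMP r2, #6  (cmp 6,6)
BGT loop: not taken
STR r1, [108] → M[108]=6
halt.
Total executed instructions: 41.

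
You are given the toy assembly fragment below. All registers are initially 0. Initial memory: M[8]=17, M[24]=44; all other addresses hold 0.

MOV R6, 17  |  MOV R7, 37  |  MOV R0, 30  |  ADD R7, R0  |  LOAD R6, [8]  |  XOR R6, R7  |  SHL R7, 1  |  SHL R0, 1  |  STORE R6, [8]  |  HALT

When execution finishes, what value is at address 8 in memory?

82

R6=17
R7=37
R0=30
R7=37+30=67
R6=M[8]=17
R6=17^67=82
R7=67<<1=134
R0=30<<1=60
STORE R6, [8] → M[8]=82
halt.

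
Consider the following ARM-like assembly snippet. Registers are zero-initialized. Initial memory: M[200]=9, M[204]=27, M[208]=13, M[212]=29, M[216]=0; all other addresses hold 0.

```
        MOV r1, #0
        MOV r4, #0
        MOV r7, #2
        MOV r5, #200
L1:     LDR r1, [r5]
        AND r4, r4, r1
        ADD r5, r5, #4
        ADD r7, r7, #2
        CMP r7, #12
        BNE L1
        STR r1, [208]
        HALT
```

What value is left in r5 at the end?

MOV r1, #0 → r1=0
MOV r4, #0 → r4=0
MOV r7, #2 → r7=2
MOV r5, #200 → r5=200
LDR r1, [r5] → r1=M[200]=9
AND r4, r4, r1 → r4=0&9=0
ADD r5, r5, #4 → r5=200+4=204
ADD r7, r7, #2 → r7=2+2=4
CMP r7, #12  (cmp 4,12)
BNE L1: taken
LDR r1, [r5] → r1=M[204]=27
AND r4, r4, r1 → r4=0&27=0
ADD r5, r5, #4 → r5=204+4=208
ADD r7, r7, #2 → r7=4+2=6
CMP r7, #12  (cmp 6,12)
BNE L1: taken
LDR r1, [r5] → r1=M[208]=13
AND r4, r4, r1 → r4=0&13=0
ADD r5, r5, #4 → r5=208+4=212
ADD r7, r7, #2 → r7=6+2=8
CMP r7, #12  (cmp 8,12)
BNE L1: taken
LDR r1, [r5] → r1=M[212]=29
AND r4, r4, r1 → r4=0&29=0
ADD r5, r5, #4 → r5=212+4=216
ADD r7, r7, #2 → r7=8+2=10
CMP r7, #12  (cmp 10,12)
BNE L1: taken
LDR r1, [r5] → r1=M[216]=0
AND r4, r4, r1 → r4=0&0=0
ADD r5, r5, #4 → r5=216+4=220
ADD r7, r7, #2 → r7=10+2=12
CMP r7, #12  (cmp 12,12)
BNE L1: not taken
STR r1, [208] → M[208]=0
halt.

220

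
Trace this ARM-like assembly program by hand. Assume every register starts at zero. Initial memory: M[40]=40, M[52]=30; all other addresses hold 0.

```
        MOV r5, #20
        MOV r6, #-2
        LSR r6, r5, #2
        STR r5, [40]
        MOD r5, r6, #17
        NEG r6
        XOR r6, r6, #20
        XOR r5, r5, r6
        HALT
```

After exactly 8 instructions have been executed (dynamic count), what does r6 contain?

-17

after MOV r5, #20: r5=20
after MOV r6, #-2: r6=-2
after LSR r6, r5, #2: r6=20>>2=5
STR r5, [40] → M[40]=20
after MOD r5, r6, #17: r5=5%17=5
after NEG r6: r6=-(5)=-5
after XOR r6, r6, #20: r6=(-5)^20=-17
after XOR r5, r5, r6: r5=5^(-17)=-22
After step 8: r6 = -17.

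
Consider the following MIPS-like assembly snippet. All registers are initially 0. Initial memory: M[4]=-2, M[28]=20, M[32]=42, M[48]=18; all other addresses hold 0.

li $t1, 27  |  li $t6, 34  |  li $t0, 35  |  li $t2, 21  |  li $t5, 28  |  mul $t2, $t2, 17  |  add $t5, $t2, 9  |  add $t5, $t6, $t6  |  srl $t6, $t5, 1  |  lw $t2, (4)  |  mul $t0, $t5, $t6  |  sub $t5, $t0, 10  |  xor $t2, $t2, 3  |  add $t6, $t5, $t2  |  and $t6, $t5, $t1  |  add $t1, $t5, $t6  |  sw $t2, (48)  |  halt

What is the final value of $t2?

-3

li $t1, 27 → $t1=27
li $t6, 34 → $t6=34
li $t0, 35 → $t0=35
li $t2, 21 → $t2=21
li $t5, 28 → $t5=28
mul $t2, $t2, 17 → $t2=21*17=357
add $t5, $t2, 9 → $t5=357+9=366
add $t5, $t6, $t6 → $t5=34+34=68
srl $t6, $t5, 1 → $t6=68>>1=34
lw $t2, (4) → $t2=M[4]=-2
mul $t0, $t5, $t6 → $t0=68*34=2312
sub $t5, $t0, 10 → $t5=2312-10=2302
xor $t2, $t2, 3 → $t2=(-2)^3=-3
add $t6, $t5, $t2 → $t6=2302+(-3)=2299
and $t6, $t5, $t1 → $t6=2302&27=26
add $t1, $t5, $t6 → $t1=2302+26=2328
sw $t2, (48) → M[48]=-3
halt.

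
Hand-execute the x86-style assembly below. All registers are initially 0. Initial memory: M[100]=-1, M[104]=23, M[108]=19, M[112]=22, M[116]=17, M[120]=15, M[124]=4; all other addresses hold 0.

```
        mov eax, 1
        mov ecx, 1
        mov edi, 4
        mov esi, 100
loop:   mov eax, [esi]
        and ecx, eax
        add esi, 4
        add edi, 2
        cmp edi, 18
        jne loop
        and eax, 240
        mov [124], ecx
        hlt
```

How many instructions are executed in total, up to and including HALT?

mov eax, 1 → eax=1
mov ecx, 1 → ecx=1
mov edi, 4 → edi=4
mov esi, 100 → esi=100
mov eax, [esi] → eax=M[100]=-1
and ecx, eax → ecx=1&(-1)=1
add esi, 4 → esi=100+4=104
add edi, 2 → edi=4+2=6
cmp edi, 18  (cmp 6,18)
jne loop: taken
mov eax, [esi] → eax=M[104]=23
and ecx, eax → ecx=1&23=1
add esi, 4 → esi=104+4=108
add edi, 2 → edi=6+2=8
cmp edi, 18  (cmp 8,18)
jne loop: taken
mov eax, [esi] → eax=M[108]=19
and ecx, eax → ecx=1&19=1
add esi, 4 → esi=108+4=112
add edi, 2 → edi=8+2=10
cmp edi, 18  (cmp 10,18)
jne loop: taken
mov eax, [esi] → eax=M[112]=22
and ecx, eax → ecx=1&22=0
add esi, 4 → esi=112+4=116
add edi, 2 → edi=10+2=12
cmp edi, 18  (cmp 12,18)
jne loop: taken
mov eax, [esi] → eax=M[116]=17
and ecx, eax → ecx=0&17=0
add esi, 4 → esi=116+4=120
add edi, 2 → edi=12+2=14
cmp edi, 18  (cmp 14,18)
jne loop: taken
mov eax, [esi] → eax=M[120]=15
and ecx, eax → ecx=0&15=0
add esi, 4 → esi=120+4=124
add edi, 2 → edi=14+2=16
cmp edi, 18  (cmp 16,18)
jne loop: taken
mov eax, [esi] → eax=M[124]=4
and ecx, eax → ecx=0&4=0
add esi, 4 → esi=124+4=128
add edi, 2 → edi=16+2=18
cmp edi, 18  (cmp 18,18)
jne loop: not taken
and eax, 240 → eax=4&240=0
mov [124], ecx → M[124]=0
halt.
Total executed instructions: 49.

49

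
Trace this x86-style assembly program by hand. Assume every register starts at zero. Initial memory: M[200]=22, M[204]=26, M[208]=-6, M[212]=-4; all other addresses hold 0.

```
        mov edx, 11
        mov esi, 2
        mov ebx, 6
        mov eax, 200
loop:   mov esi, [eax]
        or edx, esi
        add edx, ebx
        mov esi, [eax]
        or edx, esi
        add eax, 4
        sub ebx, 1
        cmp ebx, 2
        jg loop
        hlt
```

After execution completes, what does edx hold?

-3

after mov edx, 11: edx=11
after mov esi, 2: esi=2
after mov ebx, 6: ebx=6
after mov eax, 200: eax=200
after mov esi, [eax]: esi=M[200]=22
after or edx, esi: edx=11|22=31
after add edx, ebx: edx=31+6=37
after mov esi, [eax]: esi=M[200]=22
after or edx, esi: edx=37|22=55
after add eax, 4: eax=200+4=204
after sub ebx, 1: ebx=6-1=5
cmp ebx, 2  (cmp 5,2)
jg loop: taken
after mov esi, [eax]: esi=M[204]=26
after or edx, esi: edx=55|26=63
after add edx, ebx: edx=63+5=68
after mov esi, [eax]: esi=M[204]=26
after or edx, esi: edx=68|26=94
after add eax, 4: eax=204+4=208
after sub ebx, 1: ebx=5-1=4
cmp ebx, 2  (cmp 4,2)
jg loop: taken
after mov esi, [eax]: esi=M[208]=-6
after or edx, esi: edx=94|(-6)=-2
after add edx, ebx: edx=(-2)+4=2
after mov esi, [eax]: esi=M[208]=-6
after or edx, esi: edx=2|(-6)=-6
after add eax, 4: eax=208+4=212
after sub ebx, 1: ebx=4-1=3
cmp ebx, 2  (cmp 3,2)
jg loop: taken
after mov esi, [eax]: esi=M[212]=-4
after or edx, esi: edx=(-6)|(-4)=-2
after add edx, ebx: edx=(-2)+3=1
after mov esi, [eax]: esi=M[212]=-4
after or edx, esi: edx=1|(-4)=-3
after add eax, 4: eax=212+4=216
after sub ebx, 1: ebx=3-1=2
cmp ebx, 2  (cmp 2,2)
jg loop: not taken
halt.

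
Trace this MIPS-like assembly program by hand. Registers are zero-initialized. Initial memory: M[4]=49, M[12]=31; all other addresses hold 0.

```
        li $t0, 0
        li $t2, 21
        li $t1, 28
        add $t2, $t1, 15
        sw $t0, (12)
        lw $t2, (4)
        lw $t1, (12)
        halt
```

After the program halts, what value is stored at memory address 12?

after li $t0, 0: $t0=0
after li $t2, 21: $t2=21
after li $t1, 28: $t1=28
after add $t2, $t1, 15: $t2=28+15=43
sw $t0, (12) → M[12]=0
after lw $t2, (4): $t2=M[4]=49
after lw $t1, (12): $t1=M[12]=0
halt.

0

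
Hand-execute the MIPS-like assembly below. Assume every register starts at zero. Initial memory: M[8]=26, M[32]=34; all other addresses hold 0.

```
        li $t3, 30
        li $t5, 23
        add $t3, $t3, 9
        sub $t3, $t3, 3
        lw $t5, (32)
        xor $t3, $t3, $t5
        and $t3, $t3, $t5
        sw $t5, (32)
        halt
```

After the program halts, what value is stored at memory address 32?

li $t3, 30 → $t3=30
li $t5, 23 → $t5=23
add $t3, $t3, 9 → $t3=30+9=39
sub $t3, $t3, 3 → $t3=39-3=36
lw $t5, (32) → $t5=M[32]=34
xor $t3, $t3, $t5 → $t3=36^34=6
and $t3, $t3, $t5 → $t3=6&34=2
sw $t5, (32) → M[32]=34
halt.

34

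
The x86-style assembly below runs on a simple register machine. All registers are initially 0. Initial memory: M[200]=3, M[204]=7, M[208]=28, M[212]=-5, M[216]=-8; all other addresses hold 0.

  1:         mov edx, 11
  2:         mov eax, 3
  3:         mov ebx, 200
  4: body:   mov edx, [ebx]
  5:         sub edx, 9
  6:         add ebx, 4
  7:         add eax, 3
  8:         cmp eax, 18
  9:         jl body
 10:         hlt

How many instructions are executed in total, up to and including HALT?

34

after mov edx, 11: edx=11
after mov eax, 3: eax=3
after mov ebx, 200: ebx=200
after mov edx, [ebx]: edx=M[200]=3
after sub edx, 9: edx=3-9=-6
after add ebx, 4: ebx=200+4=204
after add eax, 3: eax=3+3=6
cmp eax, 18  (cmp 6,18)
jl body: taken
after mov edx, [ebx]: edx=M[204]=7
after sub edx, 9: edx=7-9=-2
after add ebx, 4: ebx=204+4=208
after add eax, 3: eax=6+3=9
cmp eax, 18  (cmp 9,18)
jl body: taken
after mov edx, [ebx]: edx=M[208]=28
after sub edx, 9: edx=28-9=19
after add ebx, 4: ebx=208+4=212
after add eax, 3: eax=9+3=12
cmp eax, 18  (cmp 12,18)
jl body: taken
after mov edx, [ebx]: edx=M[212]=-5
after sub edx, 9: edx=(-5)-9=-14
after add ebx, 4: ebx=212+4=216
after add eax, 3: eax=12+3=15
cmp eax, 18  (cmp 15,18)
jl body: taken
after mov edx, [ebx]: edx=M[216]=-8
after sub edx, 9: edx=(-8)-9=-17
after add ebx, 4: ebx=216+4=220
after add eax, 3: eax=15+3=18
cmp eax, 18  (cmp 18,18)
jl body: not taken
halt.
Total executed instructions: 34.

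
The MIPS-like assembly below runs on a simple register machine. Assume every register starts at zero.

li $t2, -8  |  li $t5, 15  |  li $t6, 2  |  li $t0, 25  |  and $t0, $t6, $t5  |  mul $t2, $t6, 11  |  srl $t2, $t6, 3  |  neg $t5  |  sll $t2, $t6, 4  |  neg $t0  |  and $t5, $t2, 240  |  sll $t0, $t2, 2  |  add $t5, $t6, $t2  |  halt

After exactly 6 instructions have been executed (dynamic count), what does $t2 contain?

$t2=-8
$t5=15
$t6=2
$t0=25
$t0=2&15=2
$t2=2*11=22
After step 6: $t2 = 22.

22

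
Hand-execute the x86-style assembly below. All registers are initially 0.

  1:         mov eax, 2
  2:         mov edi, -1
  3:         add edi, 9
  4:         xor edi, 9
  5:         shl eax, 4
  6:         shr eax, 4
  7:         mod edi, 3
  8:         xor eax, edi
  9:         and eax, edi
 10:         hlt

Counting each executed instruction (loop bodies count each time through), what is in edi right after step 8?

1

after mov eax, 2: eax=2
after mov edi, -1: edi=-1
after add edi, 9: edi=(-1)+9=8
after xor edi, 9: edi=8^9=1
after shl eax, 4: eax=2<<4=32
after shr eax, 4: eax=32>>4=2
after mod edi, 3: edi=1%3=1
after xor eax, edi: eax=2^1=3
After step 8: edi = 1.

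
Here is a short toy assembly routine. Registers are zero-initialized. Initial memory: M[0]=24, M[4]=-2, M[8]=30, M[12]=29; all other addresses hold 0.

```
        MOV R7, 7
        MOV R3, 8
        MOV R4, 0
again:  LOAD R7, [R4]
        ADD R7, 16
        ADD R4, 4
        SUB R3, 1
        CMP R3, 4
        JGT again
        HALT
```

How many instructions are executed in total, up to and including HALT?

28

after MOV R7, 7: R7=7
after MOV R3, 8: R3=8
after MOV R4, 0: R4=0
after LOAD R7, [R4]: R7=M[0]=24
after ADD R7, 16: R7=24+16=40
after ADD R4, 4: R4=0+4=4
after SUB R3, 1: R3=8-1=7
CMP R3, 4  (cmp 7,4)
JGT again: taken
after LOAD R7, [R4]: R7=M[4]=-2
after ADD R7, 16: R7=(-2)+16=14
after ADD R4, 4: R4=4+4=8
after SUB R3, 1: R3=7-1=6
CMP R3, 4  (cmp 6,4)
JGT again: taken
after LOAD R7, [R4]: R7=M[8]=30
after ADD R7, 16: R7=30+16=46
after ADD R4, 4: R4=8+4=12
after SUB R3, 1: R3=6-1=5
CMP R3, 4  (cmp 5,4)
JGT again: taken
after LOAD R7, [R4]: R7=M[12]=29
after ADD R7, 16: R7=29+16=45
after ADD R4, 4: R4=12+4=16
after SUB R3, 1: R3=5-1=4
CMP R3, 4  (cmp 4,4)
JGT again: not taken
halt.
Total executed instructions: 28.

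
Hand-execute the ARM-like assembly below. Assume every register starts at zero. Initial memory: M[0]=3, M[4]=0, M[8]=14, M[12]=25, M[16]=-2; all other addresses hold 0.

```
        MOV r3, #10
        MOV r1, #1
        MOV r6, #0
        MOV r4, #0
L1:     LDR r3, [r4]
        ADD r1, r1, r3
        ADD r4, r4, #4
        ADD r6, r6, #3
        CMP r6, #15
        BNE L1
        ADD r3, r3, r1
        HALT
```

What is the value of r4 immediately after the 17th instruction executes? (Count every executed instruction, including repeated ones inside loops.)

8

r3=10
r1=1
r6=0
r4=0
r3=M[0]=3
r1=1+3=4
r4=0+4=4
r6=0+3=3
CMP r6, #15  (cmp 3,15)
BNE L1: taken
r3=M[4]=0
r1=4+0=4
r4=4+4=8
r6=3+3=6
CMP r6, #15  (cmp 6,15)
BNE L1: taken
r3=M[8]=14
After step 17: r4 = 8.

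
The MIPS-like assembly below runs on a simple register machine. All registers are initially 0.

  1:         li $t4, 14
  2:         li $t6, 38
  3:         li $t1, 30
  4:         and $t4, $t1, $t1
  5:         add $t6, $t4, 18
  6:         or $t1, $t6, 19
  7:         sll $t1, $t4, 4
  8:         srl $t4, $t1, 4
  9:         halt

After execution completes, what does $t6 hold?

48

$t4=14
$t6=38
$t1=30
$t4=30&30=30
$t6=30+18=48
$t1=48|19=51
$t1=30<<4=480
$t4=480>>4=30
halt.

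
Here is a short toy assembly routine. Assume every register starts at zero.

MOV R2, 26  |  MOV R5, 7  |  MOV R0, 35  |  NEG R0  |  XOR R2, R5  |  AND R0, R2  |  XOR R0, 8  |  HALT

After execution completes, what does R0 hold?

21

MOV R2, 26 → R2=26
MOV R5, 7 → R5=7
MOV R0, 35 → R0=35
NEG R0 → R0=-(35)=-35
XOR R2, R5 → R2=26^7=29
AND R0, R2 → R0=(-35)&29=29
XOR R0, 8 → R0=29^8=21
halt.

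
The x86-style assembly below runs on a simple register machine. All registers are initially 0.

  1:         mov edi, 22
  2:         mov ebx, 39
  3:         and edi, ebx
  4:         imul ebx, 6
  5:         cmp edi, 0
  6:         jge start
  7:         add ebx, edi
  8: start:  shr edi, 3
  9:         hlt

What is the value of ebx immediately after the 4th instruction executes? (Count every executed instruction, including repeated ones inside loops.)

after mov edi, 22: edi=22
after mov ebx, 39: ebx=39
after and edi, ebx: edi=22&39=6
after imul ebx, 6: ebx=39*6=234
After step 4: ebx = 234.

234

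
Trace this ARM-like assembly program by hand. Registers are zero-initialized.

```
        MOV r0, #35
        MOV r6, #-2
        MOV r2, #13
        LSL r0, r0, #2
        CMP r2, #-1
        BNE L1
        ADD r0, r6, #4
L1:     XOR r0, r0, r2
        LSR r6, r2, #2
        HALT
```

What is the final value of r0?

129

r0=35
r6=-2
r2=13
r0=35<<2=140
CMP r2, #-1  (cmp 13,-1)
BNE L1: taken
r0=140^13=129
r6=13>>2=3
halt.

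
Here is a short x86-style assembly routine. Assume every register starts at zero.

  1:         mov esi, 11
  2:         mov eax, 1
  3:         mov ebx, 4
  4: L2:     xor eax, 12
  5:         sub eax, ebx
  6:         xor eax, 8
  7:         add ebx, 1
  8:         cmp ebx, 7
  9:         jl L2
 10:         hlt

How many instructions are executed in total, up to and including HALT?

mov esi, 11 → esi=11
mov eax, 1 → eax=1
mov ebx, 4 → ebx=4
xor eax, 12 → eax=1^12=13
sub eax, ebx → eax=13-4=9
xor eax, 8 → eax=9^8=1
add ebx, 1 → ebx=4+1=5
cmp ebx, 7  (cmp 5,7)
jl L2: taken
xor eax, 12 → eax=1^12=13
sub eax, ebx → eax=13-5=8
xor eax, 8 → eax=8^8=0
add ebx, 1 → ebx=5+1=6
cmp ebx, 7  (cmp 6,7)
jl L2: taken
xor eax, 12 → eax=0^12=12
sub eax, ebx → eax=12-6=6
xor eax, 8 → eax=6^8=14
add ebx, 1 → ebx=6+1=7
cmp ebx, 7  (cmp 7,7)
jl L2: not taken
halt.
Total executed instructions: 22.

22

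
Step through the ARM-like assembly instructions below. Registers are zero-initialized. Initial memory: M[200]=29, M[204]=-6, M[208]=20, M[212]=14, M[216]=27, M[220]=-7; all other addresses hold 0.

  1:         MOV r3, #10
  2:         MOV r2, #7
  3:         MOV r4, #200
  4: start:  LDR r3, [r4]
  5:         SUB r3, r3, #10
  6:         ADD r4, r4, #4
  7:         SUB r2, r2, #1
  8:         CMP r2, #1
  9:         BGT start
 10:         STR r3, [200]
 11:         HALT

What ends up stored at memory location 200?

-17

after MOV r3, #10: r3=10
after MOV r2, #7: r2=7
after MOV r4, #200: r4=200
after LDR r3, [r4]: r3=M[200]=29
after SUB r3, r3, #10: r3=29-10=19
after ADD r4, r4, #4: r4=200+4=204
after SUB r2, r2, #1: r2=7-1=6
CMP r2, #1  (cmp 6,1)
BGT start: taken
after LDR r3, [r4]: r3=M[204]=-6
after SUB r3, r3, #10: r3=(-6)-10=-16
after ADD r4, r4, #4: r4=204+4=208
after SUB r2, r2, #1: r2=6-1=5
CMP r2, #1  (cmp 5,1)
BGT start: taken
after LDR r3, [r4]: r3=M[208]=20
after SUB r3, r3, #10: r3=20-10=10
after ADD r4, r4, #4: r4=208+4=212
after SUB r2, r2, #1: r2=5-1=4
CMP r2, #1  (cmp 4,1)
BGT start: taken
after LDR r3, [r4]: r3=M[212]=14
after SUB r3, r3, #10: r3=14-10=4
after ADD r4, r4, #4: r4=212+4=216
after SUB r2, r2, #1: r2=4-1=3
CMP r2, #1  (cmp 3,1)
BGT start: taken
after LDR r3, [r4]: r3=M[216]=27
after SUB r3, r3, #10: r3=27-10=17
after ADD r4, r4, #4: r4=216+4=220
after SUB r2, r2, #1: r2=3-1=2
CMP r2, #1  (cmp 2,1)
BGT start: taken
after LDR r3, [r4]: r3=M[220]=-7
after SUB r3, r3, #10: r3=(-7)-10=-17
after ADD r4, r4, #4: r4=220+4=224
after SUB r2, r2, #1: r2=2-1=1
CMP r2, #1  (cmp 1,1)
BGT start: not taken
STR r3, [200] → M[200]=-17
halt.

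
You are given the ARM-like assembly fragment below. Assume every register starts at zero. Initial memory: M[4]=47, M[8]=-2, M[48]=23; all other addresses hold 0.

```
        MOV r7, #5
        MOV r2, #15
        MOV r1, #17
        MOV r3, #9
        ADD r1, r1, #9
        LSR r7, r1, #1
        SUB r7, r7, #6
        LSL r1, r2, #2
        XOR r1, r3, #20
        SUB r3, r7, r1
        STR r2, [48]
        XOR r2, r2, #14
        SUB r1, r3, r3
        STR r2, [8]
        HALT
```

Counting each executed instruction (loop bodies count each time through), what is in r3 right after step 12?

MOV r7, #5 → r7=5
MOV r2, #15 → r2=15
MOV r1, #17 → r1=17
MOV r3, #9 → r3=9
ADD r1, r1, #9 → r1=17+9=26
LSR r7, r1, #1 → r7=26>>1=13
SUB r7, r7, #6 → r7=13-6=7
LSL r1, r2, #2 → r1=15<<2=60
XOR r1, r3, #20 → r1=9^20=29
SUB r3, r7, r1 → r3=7-29=-22
STR r2, [48] → M[48]=15
XOR r2, r2, #14 → r2=15^14=1
After step 12: r3 = -22.

-22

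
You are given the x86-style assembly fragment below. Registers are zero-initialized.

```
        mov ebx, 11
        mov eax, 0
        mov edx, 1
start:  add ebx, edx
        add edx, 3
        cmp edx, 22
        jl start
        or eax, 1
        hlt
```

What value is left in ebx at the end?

mov ebx, 11 → ebx=11
mov eax, 0 → eax=0
mov edx, 1 → edx=1
add ebx, edx → ebx=11+1=12
add edx, 3 → edx=1+3=4
cmp edx, 22  (cmp 4,22)
jl start: taken
add ebx, edx → ebx=12+4=16
add edx, 3 → edx=4+3=7
cmp edx, 22  (cmp 7,22)
jl start: taken
add ebx, edx → ebx=16+7=23
add edx, 3 → edx=7+3=10
cmp edx, 22  (cmp 10,22)
jl start: taken
add ebx, edx → ebx=23+10=33
add edx, 3 → edx=10+3=13
cmp edx, 22  (cmp 13,22)
jl start: taken
add ebx, edx → ebx=33+13=46
add edx, 3 → edx=13+3=16
cmp edx, 22  (cmp 16,22)
jl start: taken
add ebx, edx → ebx=46+16=62
add edx, 3 → edx=16+3=19
cmp edx, 22  (cmp 19,22)
jl start: taken
add ebx, edx → ebx=62+19=81
add edx, 3 → edx=19+3=22
cmp edx, 22  (cmp 22,22)
jl start: not taken
or eax, 1 → eax=0|1=1
halt.

81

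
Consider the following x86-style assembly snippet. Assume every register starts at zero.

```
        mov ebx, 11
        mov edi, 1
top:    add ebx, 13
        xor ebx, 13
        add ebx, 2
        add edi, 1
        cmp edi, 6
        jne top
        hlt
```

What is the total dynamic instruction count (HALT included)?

33

ebx=11
edi=1
ebx=11+13=24
ebx=24^13=21
ebx=21+2=23
edi=1+1=2
cmp edi, 6  (cmp 2,6)
jne top: taken
ebx=23+13=36
ebx=36^13=41
ebx=41+2=43
edi=2+1=3
cmp edi, 6  (cmp 3,6)
jne top: taken
ebx=43+13=56
ebx=56^13=53
ebx=53+2=55
edi=3+1=4
cmp edi, 6  (cmp 4,6)
jne top: taken
ebx=55+13=68
ebx=68^13=73
ebx=73+2=75
edi=4+1=5
cmp edi, 6  (cmp 5,6)
jne top: taken
ebx=75+13=88
ebx=88^13=85
ebx=85+2=87
edi=5+1=6
cmp edi, 6  (cmp 6,6)
jne top: not taken
halt.
Total executed instructions: 33.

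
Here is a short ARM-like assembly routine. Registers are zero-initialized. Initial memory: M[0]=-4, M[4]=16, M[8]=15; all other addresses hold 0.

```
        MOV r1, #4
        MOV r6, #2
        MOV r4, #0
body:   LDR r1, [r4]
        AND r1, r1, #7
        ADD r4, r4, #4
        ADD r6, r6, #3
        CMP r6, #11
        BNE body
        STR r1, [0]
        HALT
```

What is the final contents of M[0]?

7

after MOV r1, #4: r1=4
after MOV r6, #2: r6=2
after MOV r4, #0: r4=0
after LDR r1, [r4]: r1=M[0]=-4
after AND r1, r1, #7: r1=(-4)&7=4
after ADD r4, r4, #4: r4=0+4=4
after ADD r6, r6, #3: r6=2+3=5
CMP r6, #11  (cmp 5,11)
BNE body: taken
after LDR r1, [r4]: r1=M[4]=16
after AND r1, r1, #7: r1=16&7=0
after ADD r4, r4, #4: r4=4+4=8
after ADD r6, r6, #3: r6=5+3=8
CMP r6, #11  (cmp 8,11)
BNE body: taken
after LDR r1, [r4]: r1=M[8]=15
after AND r1, r1, #7: r1=15&7=7
after ADD r4, r4, #4: r4=8+4=12
after ADD r6, r6, #3: r6=8+3=11
CMP r6, #11  (cmp 11,11)
BNE body: not taken
STR r1, [0] → M[0]=7
halt.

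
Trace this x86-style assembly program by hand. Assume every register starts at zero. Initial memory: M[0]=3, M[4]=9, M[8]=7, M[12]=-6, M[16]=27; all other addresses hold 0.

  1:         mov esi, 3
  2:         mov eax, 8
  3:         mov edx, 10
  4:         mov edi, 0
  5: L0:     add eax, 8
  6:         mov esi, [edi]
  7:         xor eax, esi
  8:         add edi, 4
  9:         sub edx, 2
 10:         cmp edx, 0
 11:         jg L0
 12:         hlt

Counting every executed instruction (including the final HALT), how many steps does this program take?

40

esi=3
eax=8
edx=10
edi=0
eax=8+8=16
esi=M[0]=3
eax=16^3=19
edi=0+4=4
edx=10-2=8
cmp edx, 0  (cmp 8,0)
jg L0: taken
eax=19+8=27
esi=M[4]=9
eax=27^9=18
edi=4+4=8
edx=8-2=6
cmp edx, 0  (cmp 6,0)
jg L0: taken
eax=18+8=26
esi=M[8]=7
eax=26^7=29
edi=8+4=12
edx=6-2=4
cmp edx, 0  (cmp 4,0)
jg L0: taken
eax=29+8=37
esi=M[12]=-6
eax=37^(-6)=-33
edi=12+4=16
edx=4-2=2
cmp edx, 0  (cmp 2,0)
jg L0: taken
eax=(-33)+8=-25
esi=M[16]=27
eax=(-25)^27=-4
edi=16+4=20
edx=2-2=0
cmp edx, 0  (cmp 0,0)
jg L0: not taken
halt.
Total executed instructions: 40.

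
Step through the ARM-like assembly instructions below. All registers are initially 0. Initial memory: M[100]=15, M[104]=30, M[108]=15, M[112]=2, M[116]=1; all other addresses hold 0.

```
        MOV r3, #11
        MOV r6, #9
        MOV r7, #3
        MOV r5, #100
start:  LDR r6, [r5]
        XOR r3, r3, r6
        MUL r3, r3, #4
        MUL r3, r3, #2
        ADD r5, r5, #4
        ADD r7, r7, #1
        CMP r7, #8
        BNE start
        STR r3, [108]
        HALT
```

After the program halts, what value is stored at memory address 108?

261768

r3=11
r6=9
r7=3
r5=100
r6=M[100]=15
r3=11^15=4
r3=4*4=16
r3=16*2=32
r5=100+4=104
r7=3+1=4
CMP r7, #8  (cmp 4,8)
BNE start: taken
r6=M[104]=30
r3=32^30=62
r3=62*4=248
r3=248*2=496
r5=104+4=108
r7=4+1=5
CMP r7, #8  (cmp 5,8)
BNE start: taken
r6=M[108]=15
r3=496^15=511
r3=511*4=2044
r3=2044*2=4088
r5=108+4=112
r7=5+1=6
CMP r7, #8  (cmp 6,8)
BNE start: taken
r6=M[112]=2
r3=4088^2=4090
r3=4090*4=16360
r3=16360*2=32720
r5=112+4=116
r7=6+1=7
CMP r7, #8  (cmp 7,8)
BNE start: taken
r6=M[116]=1
r3=32720^1=32721
r3=32721*4=130884
r3=130884*2=261768
r5=116+4=120
r7=7+1=8
CMP r7, #8  (cmp 8,8)
BNE start: not taken
STR r3, [108] → M[108]=261768
halt.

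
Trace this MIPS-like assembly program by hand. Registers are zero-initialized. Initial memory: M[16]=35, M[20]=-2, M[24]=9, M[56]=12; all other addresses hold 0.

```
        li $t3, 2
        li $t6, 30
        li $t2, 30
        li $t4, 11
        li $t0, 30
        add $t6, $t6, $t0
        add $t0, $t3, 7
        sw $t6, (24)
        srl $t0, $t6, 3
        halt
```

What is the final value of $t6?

$t3=2
$t6=30
$t2=30
$t4=11
$t0=30
$t6=30+30=60
$t0=2+7=9
sw $t6, (24) → M[24]=60
$t0=60>>3=7
halt.

60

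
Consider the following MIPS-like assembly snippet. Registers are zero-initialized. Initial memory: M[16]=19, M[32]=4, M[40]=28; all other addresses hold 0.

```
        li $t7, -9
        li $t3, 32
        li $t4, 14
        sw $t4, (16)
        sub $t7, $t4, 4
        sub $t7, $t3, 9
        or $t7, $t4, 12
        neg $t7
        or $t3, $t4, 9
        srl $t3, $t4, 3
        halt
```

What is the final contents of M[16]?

14

$t7=-9
$t3=32
$t4=14
sw $t4, (16) → M[16]=14
$t7=14-4=10
$t7=32-9=23
$t7=14|12=14
$t7=-(14)=-14
$t3=14|9=15
$t3=14>>3=1
halt.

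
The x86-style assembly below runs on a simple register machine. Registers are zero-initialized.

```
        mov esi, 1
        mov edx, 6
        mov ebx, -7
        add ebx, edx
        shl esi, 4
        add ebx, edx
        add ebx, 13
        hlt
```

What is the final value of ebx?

after mov esi, 1: esi=1
after mov edx, 6: edx=6
after mov ebx, -7: ebx=-7
after add ebx, edx: ebx=(-7)+6=-1
after shl esi, 4: esi=1<<4=16
after add ebx, edx: ebx=(-1)+6=5
after add ebx, 13: ebx=5+13=18
halt.

18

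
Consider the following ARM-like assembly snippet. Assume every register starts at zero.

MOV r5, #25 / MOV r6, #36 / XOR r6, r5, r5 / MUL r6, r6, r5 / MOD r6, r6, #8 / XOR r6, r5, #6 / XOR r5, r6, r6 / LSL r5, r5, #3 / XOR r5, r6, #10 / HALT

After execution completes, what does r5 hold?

21

MOV r5, #25 → r5=25
MOV r6, #36 → r6=36
XOR r6, r5, r5 → r6=25^25=0
MUL r6, r6, r5 → r6=0*25=0
MOD r6, r6, #8 → r6=0%8=0
XOR r6, r5, #6 → r6=25^6=31
XOR r5, r6, r6 → r5=31^31=0
LSL r5, r5, #3 → r5=0<<3=0
XOR r5, r6, #10 → r5=31^10=21
halt.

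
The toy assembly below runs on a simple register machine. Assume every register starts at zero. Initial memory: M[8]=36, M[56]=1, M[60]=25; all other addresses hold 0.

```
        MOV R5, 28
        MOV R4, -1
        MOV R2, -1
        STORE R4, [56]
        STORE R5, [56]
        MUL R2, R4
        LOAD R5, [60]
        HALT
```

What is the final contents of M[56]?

28

R5=28
R4=-1
R2=-1
STORE R4, [56] → M[56]=-1
STORE R5, [56] → M[56]=28
R2=(-1)*(-1)=1
R5=M[60]=25
halt.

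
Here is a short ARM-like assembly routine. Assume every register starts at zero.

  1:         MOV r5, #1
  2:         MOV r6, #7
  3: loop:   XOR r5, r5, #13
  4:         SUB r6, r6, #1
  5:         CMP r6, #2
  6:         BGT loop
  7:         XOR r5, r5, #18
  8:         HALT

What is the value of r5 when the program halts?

30

MOV r5, #1 → r5=1
MOV r6, #7 → r6=7
XOR r5, r5, #13 → r5=1^13=12
SUB r6, r6, #1 → r6=7-1=6
CMP r6, #2  (cmp 6,2)
BGT loop: taken
XOR r5, r5, #13 → r5=12^13=1
SUB r6, r6, #1 → r6=6-1=5
CMP r6, #2  (cmp 5,2)
BGT loop: taken
XOR r5, r5, #13 → r5=1^13=12
SUB r6, r6, #1 → r6=5-1=4
CMP r6, #2  (cmp 4,2)
BGT loop: taken
XOR r5, r5, #13 → r5=12^13=1
SUB r6, r6, #1 → r6=4-1=3
CMP r6, #2  (cmp 3,2)
BGT loop: taken
XOR r5, r5, #13 → r5=1^13=12
SUB r6, r6, #1 → r6=3-1=2
CMP r6, #2  (cmp 2,2)
BGT loop: not taken
XOR r5, r5, #18 → r5=12^18=30
halt.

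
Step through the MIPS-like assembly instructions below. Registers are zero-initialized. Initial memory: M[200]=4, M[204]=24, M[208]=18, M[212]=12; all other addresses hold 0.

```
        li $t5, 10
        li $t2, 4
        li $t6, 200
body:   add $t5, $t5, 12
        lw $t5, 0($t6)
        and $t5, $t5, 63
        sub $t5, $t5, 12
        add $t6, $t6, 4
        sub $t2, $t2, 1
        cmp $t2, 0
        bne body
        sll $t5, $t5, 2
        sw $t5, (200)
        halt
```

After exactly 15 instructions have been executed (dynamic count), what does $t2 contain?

3

li $t5, 10 → $t5=10
li $t2, 4 → $t2=4
li $t6, 200 → $t6=200
add $t5, $t5, 12 → $t5=10+12=22
lw $t5, 0($t6) → $t5=M[200]=4
and $t5, $t5, 63 → $t5=4&63=4
sub $t5, $t5, 12 → $t5=4-12=-8
add $t6, $t6, 4 → $t6=200+4=204
sub $t2, $t2, 1 → $t2=4-1=3
cmp $t2, 0  (cmp 3,0)
bne body: taken
add $t5, $t5, 12 → $t5=(-8)+12=4
lw $t5, 0($t6) → $t5=M[204]=24
and $t5, $t5, 63 → $t5=24&63=24
sub $t5, $t5, 12 → $t5=24-12=12
After step 15: $t2 = 3.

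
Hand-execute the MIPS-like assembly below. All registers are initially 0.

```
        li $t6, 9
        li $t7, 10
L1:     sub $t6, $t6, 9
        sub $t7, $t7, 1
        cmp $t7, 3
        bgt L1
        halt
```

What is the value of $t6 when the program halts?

-54

li $t6, 9 → $t6=9
li $t7, 10 → $t7=10
sub $t6, $t6, 9 → $t6=9-9=0
sub $t7, $t7, 1 → $t7=10-1=9
cmp $t7, 3  (cmp 9,3)
bgt L1: taken
sub $t6, $t6, 9 → $t6=0-9=-9
sub $t7, $t7, 1 → $t7=9-1=8
cmp $t7, 3  (cmp 8,3)
bgt L1: taken
sub $t6, $t6, 9 → $t6=(-9)-9=-18
sub $t7, $t7, 1 → $t7=8-1=7
cmp $t7, 3  (cmp 7,3)
bgt L1: taken
sub $t6, $t6, 9 → $t6=(-18)-9=-27
sub $t7, $t7, 1 → $t7=7-1=6
cmp $t7, 3  (cmp 6,3)
bgt L1: taken
sub $t6, $t6, 9 → $t6=(-27)-9=-36
sub $t7, $t7, 1 → $t7=6-1=5
cmp $t7, 3  (cmp 5,3)
bgt L1: taken
sub $t6, $t6, 9 → $t6=(-36)-9=-45
sub $t7, $t7, 1 → $t7=5-1=4
cmp $t7, 3  (cmp 4,3)
bgt L1: taken
sub $t6, $t6, 9 → $t6=(-45)-9=-54
sub $t7, $t7, 1 → $t7=4-1=3
cmp $t7, 3  (cmp 3,3)
bgt L1: not taken
halt.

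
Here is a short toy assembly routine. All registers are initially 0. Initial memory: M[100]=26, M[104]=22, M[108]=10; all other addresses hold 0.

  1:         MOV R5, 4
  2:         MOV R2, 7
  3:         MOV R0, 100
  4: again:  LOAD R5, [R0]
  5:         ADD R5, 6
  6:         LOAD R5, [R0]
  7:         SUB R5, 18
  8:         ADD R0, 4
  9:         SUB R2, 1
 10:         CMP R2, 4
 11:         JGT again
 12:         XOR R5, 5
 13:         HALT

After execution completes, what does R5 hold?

-3

after MOV R5, 4: R5=4
after MOV R2, 7: R2=7
after MOV R0, 100: R0=100
after LOAD R5, [R0]: R5=M[100]=26
after ADD R5, 6: R5=26+6=32
after LOAD R5, [R0]: R5=M[100]=26
after SUB R5, 18: R5=26-18=8
after ADD R0, 4: R0=100+4=104
after SUB R2, 1: R2=7-1=6
CMP R2, 4  (cmp 6,4)
JGT again: taken
after LOAD R5, [R0]: R5=M[104]=22
after ADD R5, 6: R5=22+6=28
after LOAD R5, [R0]: R5=M[104]=22
after SUB R5, 18: R5=22-18=4
after ADD R0, 4: R0=104+4=108
after SUB R2, 1: R2=6-1=5
CMP R2, 4  (cmp 5,4)
JGT again: taken
after LOAD R5, [R0]: R5=M[108]=10
after ADD R5, 6: R5=10+6=16
after LOAD R5, [R0]: R5=M[108]=10
after SUB R5, 18: R5=10-18=-8
after ADD R0, 4: R0=108+4=112
after SUB R2, 1: R2=5-1=4
CMP R2, 4  (cmp 4,4)
JGT again: not taken
after XOR R5, 5: R5=(-8)^5=-3
halt.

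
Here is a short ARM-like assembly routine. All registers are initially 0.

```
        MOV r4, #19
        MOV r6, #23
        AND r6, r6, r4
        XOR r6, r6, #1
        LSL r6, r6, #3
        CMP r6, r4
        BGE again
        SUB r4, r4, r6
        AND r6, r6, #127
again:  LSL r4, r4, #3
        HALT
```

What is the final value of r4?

152

MOV r4, #19 → r4=19
MOV r6, #23 → r6=23
AND r6, r6, r4 → r6=23&19=19
XOR r6, r6, #1 → r6=19^1=18
LSL r6, r6, #3 → r6=18<<3=144
CMP r6, r4  (cmp 144,19)
BGE again: taken
LSL r4, r4, #3 → r4=19<<3=152
halt.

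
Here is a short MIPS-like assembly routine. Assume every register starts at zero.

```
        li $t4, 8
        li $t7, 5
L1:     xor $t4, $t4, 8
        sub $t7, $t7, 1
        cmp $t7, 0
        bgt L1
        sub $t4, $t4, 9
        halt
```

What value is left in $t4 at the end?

after li $t4, 8: $t4=8
after li $t7, 5: $t7=5
after xor $t4, $t4, 8: $t4=8^8=0
after sub $t7, $t7, 1: $t7=5-1=4
cmp $t7, 0  (cmp 4,0)
bgt L1: taken
after xor $t4, $t4, 8: $t4=0^8=8
after sub $t7, $t7, 1: $t7=4-1=3
cmp $t7, 0  (cmp 3,0)
bgt L1: taken
after xor $t4, $t4, 8: $t4=8^8=0
after sub $t7, $t7, 1: $t7=3-1=2
cmp $t7, 0  (cmp 2,0)
bgt L1: taken
after xor $t4, $t4, 8: $t4=0^8=8
after sub $t7, $t7, 1: $t7=2-1=1
cmp $t7, 0  (cmp 1,0)
bgt L1: taken
after xor $t4, $t4, 8: $t4=8^8=0
after sub $t7, $t7, 1: $t7=1-1=0
cmp $t7, 0  (cmp 0,0)
bgt L1: not taken
after sub $t4, $t4, 9: $t4=0-9=-9
halt.

-9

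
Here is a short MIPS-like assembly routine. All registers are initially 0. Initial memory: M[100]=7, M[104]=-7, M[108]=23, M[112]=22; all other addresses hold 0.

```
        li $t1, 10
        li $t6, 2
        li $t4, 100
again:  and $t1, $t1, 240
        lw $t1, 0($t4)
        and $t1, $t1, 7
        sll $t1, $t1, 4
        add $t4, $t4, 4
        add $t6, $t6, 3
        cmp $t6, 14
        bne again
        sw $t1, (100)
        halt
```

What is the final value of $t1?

$t1=10
$t6=2
$t4=100
$t1=10&240=0
$t1=M[100]=7
$t1=7&7=7
$t1=7<<4=112
$t4=100+4=104
$t6=2+3=5
cmp $t6, 14  (cmp 5,14)
bne again: taken
$t1=112&240=112
$t1=M[104]=-7
$t1=(-7)&7=1
$t1=1<<4=16
$t4=104+4=108
$t6=5+3=8
cmp $t6, 14  (cmp 8,14)
bne again: taken
$t1=16&240=16
$t1=M[108]=23
$t1=23&7=7
$t1=7<<4=112
$t4=108+4=112
$t6=8+3=11
cmp $t6, 14  (cmp 11,14)
bne again: taken
$t1=112&240=112
$t1=M[112]=22
$t1=22&7=6
$t1=6<<4=96
$t4=112+4=116
$t6=11+3=14
cmp $t6, 14  (cmp 14,14)
bne again: not taken
sw $t1, (100) → M[100]=96
halt.

96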